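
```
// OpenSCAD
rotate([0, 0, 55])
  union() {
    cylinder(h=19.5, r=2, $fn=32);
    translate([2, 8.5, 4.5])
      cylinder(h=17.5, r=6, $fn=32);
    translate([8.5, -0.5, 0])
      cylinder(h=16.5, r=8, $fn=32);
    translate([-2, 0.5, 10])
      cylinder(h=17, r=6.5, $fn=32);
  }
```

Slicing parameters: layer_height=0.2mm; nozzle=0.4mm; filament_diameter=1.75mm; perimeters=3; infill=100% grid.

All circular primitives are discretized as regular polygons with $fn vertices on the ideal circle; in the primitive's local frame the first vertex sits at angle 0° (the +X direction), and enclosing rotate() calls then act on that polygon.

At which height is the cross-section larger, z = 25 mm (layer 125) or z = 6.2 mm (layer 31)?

layer 31 (z = 6.2 mm)

Layer 125 (z = 25): the cylinder is absent (z outside [0, 19.5]); the cylinder at (2, 8.5) is not intersected at this z (z outside [4.5, 22]); the cylinder at (8.5, -0.5) is not intersected at this z (z outside [0, 16.5]); the r=6.5 cylinder at (-2, 0.5) contributes a regular 32-gon of circumradius 6.5 (area = (32/2)·6.500²·sin(360°/32) = 131.88 mm²); Taking the union: only the r=6.5 cylinder at (-2, 0.5) is present, so the union is just that shape — area = 131.88 mm²; (whole slice rotated 55° about Z — lengths, areas and connectivity unchanged). So its area = 131.88 mm². Layer 31 (z = 6.2): the r=2 cylinder gives a regular 32-gon of circumradius 2 (constant along its height) (area = (32/2)·2.000²·sin(360°/32) = 12.49 mm²); the r=6 cylinder at (2, 8.5) contributes a regular 32-gon of circumradius 6 (area = (32/2)·6.000²·sin(360°/32) = 112.37 mm²); the r=8 cylinder at (8.5, -0.5) gives a regular 32-gon of circumradius 8 (constant along its height) (area = (32/2)·8.000²·sin(360°/32) = 199.77 mm²); the cylinder at (-2, 0.5) is absent (z outside [10, 27]); Combining (union): the regions partially overlap — summed areas 324.63 mm² minus the doubly-counted overlap 20.05 mm² gives 304.58 mm² — area = 304.58 mm²; (rotated 55° about Z; rotation is an isometry so areas/perimeters/island counts are preserved). So its area = 304.58 mm². Layer 31 is larger (304.58 vs 131.88 mm²).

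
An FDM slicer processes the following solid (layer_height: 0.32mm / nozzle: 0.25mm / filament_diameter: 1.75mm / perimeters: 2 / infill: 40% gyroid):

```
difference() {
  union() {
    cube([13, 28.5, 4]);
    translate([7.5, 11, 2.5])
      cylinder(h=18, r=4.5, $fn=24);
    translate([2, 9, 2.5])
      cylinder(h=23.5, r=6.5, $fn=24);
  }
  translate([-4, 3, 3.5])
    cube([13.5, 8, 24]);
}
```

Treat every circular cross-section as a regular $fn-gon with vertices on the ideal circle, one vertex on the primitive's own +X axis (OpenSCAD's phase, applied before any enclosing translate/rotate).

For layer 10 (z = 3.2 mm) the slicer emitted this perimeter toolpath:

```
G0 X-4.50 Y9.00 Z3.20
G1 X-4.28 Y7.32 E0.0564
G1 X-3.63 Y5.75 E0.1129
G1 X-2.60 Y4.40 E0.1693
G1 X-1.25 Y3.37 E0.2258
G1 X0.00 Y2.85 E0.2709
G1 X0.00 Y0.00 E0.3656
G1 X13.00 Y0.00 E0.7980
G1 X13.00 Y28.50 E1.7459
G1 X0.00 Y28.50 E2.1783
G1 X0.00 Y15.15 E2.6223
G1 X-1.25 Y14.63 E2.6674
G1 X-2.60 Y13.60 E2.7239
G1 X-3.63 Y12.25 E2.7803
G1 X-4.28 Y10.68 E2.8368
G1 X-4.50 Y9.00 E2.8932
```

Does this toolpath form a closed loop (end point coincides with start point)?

Start point (G0): (-4.50, 9.00). End point (last G1): the path returns to the start — closed.

yes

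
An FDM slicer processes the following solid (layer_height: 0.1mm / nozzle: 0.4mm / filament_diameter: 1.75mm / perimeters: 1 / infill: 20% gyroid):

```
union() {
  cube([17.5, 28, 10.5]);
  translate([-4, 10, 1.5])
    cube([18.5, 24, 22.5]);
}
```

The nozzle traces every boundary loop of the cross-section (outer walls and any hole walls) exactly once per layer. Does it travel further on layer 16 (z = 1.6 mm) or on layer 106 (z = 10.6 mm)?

Layer 16 (z = 1.6): the 17.5×28 cube contributes its full rectangle (perimeter 91.00 mm); the cube at (-4, 10) (footprint 18.5×24) is included at this height (perimeter 85.00 mm); Taking the union: the regions partially overlap (shared area 261.00 mm²), so the edge portions inside another operand are dropped and the merged outline is re-measured after clipping — boundary = 111.00 mm. So its perimeter = 111.00 mm. Layer 106 (z = 10.6): the cube does not reach this height (z outside [0, 10.5]); the cube at (-4, 10) (footprint 18.5×24) is included at this height (perimeter 85.00 mm); Taking the union: only the 18.5×24 cube at (-4, 10) is present, so the union is just that shape — boundary = 85.00 mm. So its perimeter = 85.00 mm. Layer 16 is larger (111.00 vs 85.00 mm).

layer 16 (z = 1.6 mm)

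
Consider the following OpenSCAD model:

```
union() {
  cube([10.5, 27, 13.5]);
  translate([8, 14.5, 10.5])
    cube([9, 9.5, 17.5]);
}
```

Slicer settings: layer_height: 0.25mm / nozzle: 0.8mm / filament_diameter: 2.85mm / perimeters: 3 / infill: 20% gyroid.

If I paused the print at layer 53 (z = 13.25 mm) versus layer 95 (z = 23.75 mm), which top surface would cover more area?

layer 53 (z = 13.25 mm)

Layer 53 (z = 13.25): the cube is present — its section is the full 10.5×27 rectangle (area 283.50 mm²); the cube at (8, 14.5) is present — its section is the full 9×9.5 rectangle (area 85.50 mm²); Taking the union: the regions partially overlap — summed areas 369.00 mm² minus the doubly-counted overlap 23.75 mm² gives 345.25 mm² — area = 345.25 mm². So its area = 345.25 mm². Layer 95 (z = 23.75): the cube is absent (z outside [0, 13.5]); the cube at (8, 14.5) (footprint 9×9.5) is included at this height (area 85.50 mm²); Taking the union: only the 9×9.5 cube at (8, 14.5) is present, so the union is just that shape — area = 85.50 mm². So its area = 85.50 mm². Layer 53 is larger (345.25 vs 85.50 mm²).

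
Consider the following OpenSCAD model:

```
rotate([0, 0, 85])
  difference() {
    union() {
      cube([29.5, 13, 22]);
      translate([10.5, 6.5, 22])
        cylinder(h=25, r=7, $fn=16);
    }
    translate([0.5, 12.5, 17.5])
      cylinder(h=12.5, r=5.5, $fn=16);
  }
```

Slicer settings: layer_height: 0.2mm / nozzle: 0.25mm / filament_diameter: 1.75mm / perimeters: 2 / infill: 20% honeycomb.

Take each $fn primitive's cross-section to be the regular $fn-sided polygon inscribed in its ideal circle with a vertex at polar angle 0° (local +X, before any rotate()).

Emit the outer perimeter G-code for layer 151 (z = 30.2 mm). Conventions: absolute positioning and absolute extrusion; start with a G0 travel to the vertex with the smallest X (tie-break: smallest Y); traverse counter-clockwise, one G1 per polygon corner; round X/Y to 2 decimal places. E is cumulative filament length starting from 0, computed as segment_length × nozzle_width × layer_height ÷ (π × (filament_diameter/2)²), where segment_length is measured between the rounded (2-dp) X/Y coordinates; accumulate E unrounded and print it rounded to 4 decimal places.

G0 X-12.53 Y11.64 Z30.20
G1 X-12.24 Y8.92 E0.0569
G1 X-10.92 Y6.53 E0.1136
G1 X-8.79 Y4.82 E0.1704
G1 X-6.17 Y4.05 E0.2272
G1 X-3.46 Y4.35 E0.2838
G1 X-1.06 Y5.66 E0.3407
G1 X0.65 Y7.79 E0.3975
G1 X1.41 Y10.42 E0.4544
G1 X1.12 Y13.13 E0.5110
G1 X-0.20 Y15.53 E0.5680
G1 X-2.33 Y17.24 E0.6247
G1 X-4.95 Y18.00 E0.6815
G1 X-7.67 Y17.70 E0.7383
G1 X-10.06 Y16.39 E0.7950
G1 X-11.77 Y14.26 E0.8518
G1 X-12.53 Y11.64 E0.9085

At z = 30.2 mm: the cube is not intersected at this z (z outside [0, 22]); the r=7 cylinder at (10.5, 6.5) gives a regular 16-gon of circumradius 7 (constant along its height); Merging all regions: only the r=7 cylinder at (10.5, 6.5) is present, so the union is just that shape — 1 connected region; the cylinder at (0.5, 12.5) does not reach this height (z outside [17.5, 30]); Taking the first minus the rest: none of the subtracted shapes is present at this height, so the result so far is unchanged — 1 connected region; (rotated 85° about Z; rotation is an isometry so areas/perimeters/island counts are preserved). The outline is a single polygon with 16 vertices. Extrusion per mm of travel: 0.25 × 0.2 / (π × 0.875²) = 0.020788. Accumulating E over each segment gives final E = 0.9085.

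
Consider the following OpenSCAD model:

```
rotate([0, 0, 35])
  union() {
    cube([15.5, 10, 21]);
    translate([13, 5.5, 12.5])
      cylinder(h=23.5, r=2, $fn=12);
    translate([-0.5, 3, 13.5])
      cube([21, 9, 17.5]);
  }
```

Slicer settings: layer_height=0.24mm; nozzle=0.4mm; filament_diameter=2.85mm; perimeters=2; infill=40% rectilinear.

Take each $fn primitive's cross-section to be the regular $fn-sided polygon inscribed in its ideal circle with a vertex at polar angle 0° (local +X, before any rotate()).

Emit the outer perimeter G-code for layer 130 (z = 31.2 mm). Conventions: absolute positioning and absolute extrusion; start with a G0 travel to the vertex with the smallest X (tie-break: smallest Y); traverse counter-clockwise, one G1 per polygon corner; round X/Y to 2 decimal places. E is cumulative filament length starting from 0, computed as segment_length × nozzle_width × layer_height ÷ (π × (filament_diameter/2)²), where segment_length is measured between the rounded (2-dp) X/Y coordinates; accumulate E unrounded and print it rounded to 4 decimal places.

At z = 31.2 mm: the cube does not reach this height (z outside [0, 21]); the cylinder at (13, 5.5): section is a regular 12-gon, circumradius r=2; the cube at (-0.5, 3) is not intersected at this z (z outside [13.5, 31]); Merging all regions: only the r=2 cylinder at (13, 5.5) is present, so the union is just that shape — 1 connected region; (rotated 35° about Z; rotation is an isometry so areas/perimeters/island counts are preserved). The outline is a single polygon with 12 vertices. Extrusion per mm of travel: 0.4 × 0.24 / (π × 1.425²) = 0.015048. Accumulating E over each segment gives final E = 0.1869.

G0 X5.50 Y11.79 Z31.20
G1 X5.86 Y10.81 E0.0157
G1 X6.65 Y10.15 E0.0312
G1 X7.67 Y9.97 E0.0468
G1 X8.64 Y10.32 E0.0623
G1 X9.31 Y11.12 E0.0780
G1 X9.49 Y12.14 E0.0936
G1 X9.13 Y13.11 E0.1092
G1 X8.34 Y13.77 E0.1247
G1 X7.32 Y13.95 E0.1402
G1 X6.35 Y13.60 E0.1558
G1 X5.68 Y12.81 E0.1714
G1 X5.50 Y11.79 E0.1869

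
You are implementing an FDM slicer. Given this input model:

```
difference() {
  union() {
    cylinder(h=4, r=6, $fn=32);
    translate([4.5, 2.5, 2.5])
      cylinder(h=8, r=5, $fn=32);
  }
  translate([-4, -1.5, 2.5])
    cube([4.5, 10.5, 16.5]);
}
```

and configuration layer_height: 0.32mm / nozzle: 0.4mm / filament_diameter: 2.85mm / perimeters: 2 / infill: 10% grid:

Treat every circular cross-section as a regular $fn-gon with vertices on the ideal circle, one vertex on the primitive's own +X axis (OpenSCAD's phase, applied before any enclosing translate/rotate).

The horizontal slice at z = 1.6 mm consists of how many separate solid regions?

1

At z = 1.6 mm: the r=6 cylinder gives a regular 32-gon of circumradius 6 (constant along its height); the cylinder at (4.5, 2.5) does not reach this height (z outside [2.5, 10.5]); Taking the union: only the r=6 cylinder is present, so the union is just that shape — 1 connected region; the cube at (-4, -1.5) does not reach this height (z outside [2.5, 19]); After the difference (first − rest): none of the subtracted shapes is present at this height, so that combined region is unchanged — 1 connected region. The result has 1 disconnected region.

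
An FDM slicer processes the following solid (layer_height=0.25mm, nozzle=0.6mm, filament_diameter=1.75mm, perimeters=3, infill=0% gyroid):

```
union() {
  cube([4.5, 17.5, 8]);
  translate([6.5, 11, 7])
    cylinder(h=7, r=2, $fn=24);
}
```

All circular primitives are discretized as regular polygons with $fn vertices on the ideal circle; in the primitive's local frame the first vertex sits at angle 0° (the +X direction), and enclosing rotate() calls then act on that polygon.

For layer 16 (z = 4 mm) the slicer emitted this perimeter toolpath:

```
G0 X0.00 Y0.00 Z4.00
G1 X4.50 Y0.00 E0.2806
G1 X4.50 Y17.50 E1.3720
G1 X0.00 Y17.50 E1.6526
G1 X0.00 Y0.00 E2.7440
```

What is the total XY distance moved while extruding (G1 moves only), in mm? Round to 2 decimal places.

44.00 mm

Sum the Euclidean lengths of each G1 segment: total = 44.00 mm.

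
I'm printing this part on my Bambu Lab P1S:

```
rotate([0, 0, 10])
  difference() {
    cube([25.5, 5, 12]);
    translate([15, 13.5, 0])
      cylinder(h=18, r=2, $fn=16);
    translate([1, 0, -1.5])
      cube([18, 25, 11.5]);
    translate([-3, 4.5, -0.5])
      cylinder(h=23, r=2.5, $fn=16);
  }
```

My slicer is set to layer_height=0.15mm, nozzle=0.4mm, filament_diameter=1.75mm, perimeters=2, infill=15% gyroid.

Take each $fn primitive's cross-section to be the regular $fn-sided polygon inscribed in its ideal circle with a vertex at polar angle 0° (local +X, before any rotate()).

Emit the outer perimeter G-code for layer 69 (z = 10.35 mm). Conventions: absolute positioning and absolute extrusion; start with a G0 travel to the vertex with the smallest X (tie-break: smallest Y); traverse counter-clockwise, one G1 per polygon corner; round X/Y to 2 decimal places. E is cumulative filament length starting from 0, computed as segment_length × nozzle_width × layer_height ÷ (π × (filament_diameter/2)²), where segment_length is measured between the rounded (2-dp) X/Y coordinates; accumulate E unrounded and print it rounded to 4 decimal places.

At z = 10.35 mm: the 25.5×5 cube contributes its full rectangle; the r=2 cylinder at (15, 13.5) contributes a regular 16-gon of circumradius 2; the cube at (1, 0) does not reach this height (z outside [-1.5, 10]); the cylinder at (-3, 4.5): section is a regular 16-gon, circumradius r=2.5; Taking the first minus the rest: starting from the 25.5×5 cube, the r=2 cylinder at (15, 13.5) misses the remaining region (no effect); the r=2.5 cylinder at (-3, 4.5) misses the remaining region (no effect) — 1 connected region; (rotated 10° about Z; rotation is an isometry so areas/perimeters/island counts are preserved). The outline is a single polygon with 4 vertices. Extrusion per mm of travel: 0.4 × 0.15 / (π × 0.875²) = 0.024945. Accumulating E over each segment gives final E = 1.5214.

G0 X-0.87 Y4.92 Z10.35
G1 X0.00 Y0.00 E0.1246
G1 X25.11 Y4.43 E0.7607
G1 X24.24 Y9.35 E0.8853
G1 X-0.87 Y4.92 E1.5214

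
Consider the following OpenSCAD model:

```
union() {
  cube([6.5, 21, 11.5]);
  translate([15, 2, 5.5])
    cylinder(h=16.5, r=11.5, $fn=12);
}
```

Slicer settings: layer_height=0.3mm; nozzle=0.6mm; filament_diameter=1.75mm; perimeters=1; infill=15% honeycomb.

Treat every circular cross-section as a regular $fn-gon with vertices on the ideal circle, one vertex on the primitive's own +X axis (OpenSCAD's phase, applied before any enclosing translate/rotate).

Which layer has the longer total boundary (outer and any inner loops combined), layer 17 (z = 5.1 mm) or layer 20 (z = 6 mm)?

layer 20 (z = 6 mm)

Layer 17 (z = 5.1): the cube is present — its section is the full 6.5×21 rectangle (perimeter 55.00 mm); the cylinder at (15, 2) does not reach this height (z outside [5.5, 22]); Taking the union: only the 6.5×21 cube is present, so the union is just that shape — boundary = 55.00 mm. So its perimeter = 55.00 mm. Layer 20 (z = 6): the 6.5×21 cube contributes its full rectangle (perimeter 55.00 mm); the r=11.5 cylinder at (15, 2) gives a regular 12-gon of circumradius 11.5 (constant along its height) (perimeter = 2·12·11.500·sin(180°/12) = 71.43 mm); Taking the union: the regions partially overlap (shared area 19.35 mm²), so the edge portions inside another operand are dropped and the merged outline is re-measured after clipping — boundary = 104.67 mm. So its perimeter = 104.67 mm. Layer 20 is larger (104.67 vs 55.00 mm).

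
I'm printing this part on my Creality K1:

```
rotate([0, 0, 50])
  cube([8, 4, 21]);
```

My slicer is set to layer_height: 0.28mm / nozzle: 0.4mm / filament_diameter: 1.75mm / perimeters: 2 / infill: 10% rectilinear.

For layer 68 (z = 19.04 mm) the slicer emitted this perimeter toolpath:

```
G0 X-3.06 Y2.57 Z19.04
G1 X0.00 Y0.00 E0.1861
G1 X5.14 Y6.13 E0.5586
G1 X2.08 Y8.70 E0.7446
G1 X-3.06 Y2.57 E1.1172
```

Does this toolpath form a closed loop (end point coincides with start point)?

Start point (G0): (-3.06, 2.57). End point (last G1): the path returns to the start — closed.

yes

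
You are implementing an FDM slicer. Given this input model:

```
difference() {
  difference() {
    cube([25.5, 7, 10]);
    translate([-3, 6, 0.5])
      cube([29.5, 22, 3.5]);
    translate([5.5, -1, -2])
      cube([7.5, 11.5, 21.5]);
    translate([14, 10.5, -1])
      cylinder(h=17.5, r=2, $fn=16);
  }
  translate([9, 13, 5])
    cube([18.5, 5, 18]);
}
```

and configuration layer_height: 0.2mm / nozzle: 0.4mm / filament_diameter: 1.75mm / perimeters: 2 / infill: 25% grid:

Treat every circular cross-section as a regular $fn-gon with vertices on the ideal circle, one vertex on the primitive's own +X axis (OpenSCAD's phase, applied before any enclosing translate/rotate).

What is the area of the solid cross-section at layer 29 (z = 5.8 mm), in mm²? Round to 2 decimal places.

126.00 mm²

At z = 5.8 mm: the cube (footprint 25.5×7) is included at this height (area 178.50 mm²); the cube at (-3, 6) is not intersected at this z (z outside [0.5, 4]); the 7.5×11.5 cube at (5.5, -1) contributes its full rectangle (area 86.25 mm²); the r=2 cylinder at (14, 10.5) gives a regular 16-gon of circumradius 2 (constant along its height) (area = (16/2)·2.000²·sin(360°/16) = 12.25 mm²); Subtracting the remaining from the first: starting from the 25.5×7 cube (178.50 mm²), the 7.5×11.5 cube at (5.5, -1) partially overlaps it — only the 52.50 mm² overlap (of its 86.25 mm²) is removed, clipping the outline; the r=2 cylinder at (14, 10.5) misses the remaining region (no effect) — area = 126.00 mm²; the cube at (9, 13) (footprint 18.5×5) is included at this height (area 92.50 mm²); Taking the first minus the rest: starting from that combined region (126.00 mm²), the 18.5×5 cube at (9, 13) misses the remaining region (no effect) — area = 126.00 mm². Overall, the cross-section has 2 separate islands. Net area = 126.00 mm².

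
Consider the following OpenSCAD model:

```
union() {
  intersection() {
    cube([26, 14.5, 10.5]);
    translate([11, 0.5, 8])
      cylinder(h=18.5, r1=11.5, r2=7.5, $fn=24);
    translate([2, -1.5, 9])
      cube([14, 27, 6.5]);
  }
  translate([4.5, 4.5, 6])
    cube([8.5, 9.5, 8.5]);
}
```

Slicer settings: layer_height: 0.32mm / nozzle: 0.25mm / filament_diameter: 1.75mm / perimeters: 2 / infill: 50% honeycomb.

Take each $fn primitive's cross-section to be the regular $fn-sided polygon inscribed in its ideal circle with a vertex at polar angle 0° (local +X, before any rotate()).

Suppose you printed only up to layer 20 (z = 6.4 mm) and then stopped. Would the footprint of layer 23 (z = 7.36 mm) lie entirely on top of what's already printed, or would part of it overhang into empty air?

Compare the two slices. At z = 6.4: the cube is present — its section is the full 26×14.5 rectangle (area 377.00 mm²); the cone at (11, 0.5) is absent (z outside [8, 26.5]); the cube at (2, -1.5) is absent (z outside [9, 15.5]); After intersecting: at least one operand is absent at this height, so nothing remains; the 8.5×9.5 cube at (4.5, 4.5) contributes its full rectangle (area 80.75 mm²); Taking the union: only the 8.5×9.5 cube at (4.5, 4.5) is present, so the union is just that shape — area = 80.75 mm². At z = 7.36: the cube (footprint 26×14.5) is included at this height (area 377.00 mm²); the cone at (11, 0.5) is absent (z outside [8, 26.5]); the cube at (2, -1.5) is absent (z outside [9, 15.5]); Taking the intersection: at least one operand is absent at this height, so nothing remains; the cube at (4.5, 4.5) is present — its section is the full 8.5×9.5 rectangle (area 80.75 mm²); Combining (union): only the 8.5×9.5 cube at (4.5, 4.5) is present, so the union is just that shape — area = 80.75 mm². Checking containment: the cross-section at z = 7.36 is a subset of the cross-section at z = 6.4.

entirely on top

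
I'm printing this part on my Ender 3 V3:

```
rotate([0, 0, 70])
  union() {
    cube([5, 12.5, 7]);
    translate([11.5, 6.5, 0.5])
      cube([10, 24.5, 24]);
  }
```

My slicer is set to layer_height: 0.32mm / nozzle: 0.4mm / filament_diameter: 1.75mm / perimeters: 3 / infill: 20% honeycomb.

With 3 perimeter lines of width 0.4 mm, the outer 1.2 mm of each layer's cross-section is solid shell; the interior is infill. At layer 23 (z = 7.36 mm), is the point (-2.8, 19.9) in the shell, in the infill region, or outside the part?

At z = 7.36 mm: the cube is absent (z outside [0, 7]); the cube at (11.5, 6.5) is present — its section is the full 10×24.5 rectangle; Merging all regions: only the 10×24.5 cube at (11.5, 6.5) is present, so the union is just that shape — 1 connected region; (rotated 70° about Z; rotation is an isometry so areas/perimeters/island counts are preserved). Overall, the cross-section is a single solid region. Undo the 70° rotation: the query point maps to (17.742, 9.437) in the un-rotated model frame. The nearest boundary edge runs (11.50, 6.50)→(21.50, 6.50); distance from the point to it = 2.94 mm. The point is inside the cross-section and 2.94 mm from the nearest boundary — more than the 1.2 mm shell width (3 × 0.4), so it's in the infill interior.

infill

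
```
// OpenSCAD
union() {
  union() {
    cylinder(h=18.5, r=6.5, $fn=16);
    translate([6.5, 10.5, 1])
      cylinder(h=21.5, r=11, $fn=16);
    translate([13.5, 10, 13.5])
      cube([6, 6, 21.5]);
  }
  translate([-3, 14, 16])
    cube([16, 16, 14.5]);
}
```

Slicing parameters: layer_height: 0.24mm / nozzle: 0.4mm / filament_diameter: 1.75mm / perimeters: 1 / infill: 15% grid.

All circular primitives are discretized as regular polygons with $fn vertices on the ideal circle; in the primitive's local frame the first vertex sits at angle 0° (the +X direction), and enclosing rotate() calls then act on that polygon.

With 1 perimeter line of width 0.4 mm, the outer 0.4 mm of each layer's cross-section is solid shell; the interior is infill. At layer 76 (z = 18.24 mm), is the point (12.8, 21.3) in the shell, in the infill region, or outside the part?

shell

At z = 18.24 mm: the r=6.5 cylinder contributes a regular 16-gon of circumradius 6.5; the cylinder at (6.5, 10.5): section is a regular 16-gon, circumradius r=11; the cube at (13.5, 10) (footprint 6×6) is included at this height; Combining (union): the regions partially overlap (shared area 59.44 mm²), so overlapping operands fuse into one piece — 1 connected region; the cube at (-3, 14) (footprint 16×16) is included at this height; Combining (union): the regions partially overlap (shared area 97.80 mm²), so overlapping operands fuse into one piece — 1 connected region. Overall, the cross-section is a single solid region. The nearest boundary edge runs (13.00, 30.00)→(13.00, 19.13); distance from the point to it = 0.20 mm. The point is inside the cross-section, 0.20 mm from the nearest boundary — within the 0.4 mm shell band (1 × 0.4).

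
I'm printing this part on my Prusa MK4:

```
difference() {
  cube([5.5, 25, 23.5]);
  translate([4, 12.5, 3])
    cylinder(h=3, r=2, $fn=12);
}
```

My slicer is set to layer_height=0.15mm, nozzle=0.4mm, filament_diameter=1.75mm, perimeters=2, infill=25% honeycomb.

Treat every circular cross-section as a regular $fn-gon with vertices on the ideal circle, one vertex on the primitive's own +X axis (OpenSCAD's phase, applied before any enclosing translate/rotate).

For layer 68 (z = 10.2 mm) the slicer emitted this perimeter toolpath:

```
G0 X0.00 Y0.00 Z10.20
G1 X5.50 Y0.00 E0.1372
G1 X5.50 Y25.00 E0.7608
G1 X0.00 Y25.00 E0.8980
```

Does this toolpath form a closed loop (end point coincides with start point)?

no

Start point (G0): (0.00, 0.00). End point (last G1): the path does not return to the start — open.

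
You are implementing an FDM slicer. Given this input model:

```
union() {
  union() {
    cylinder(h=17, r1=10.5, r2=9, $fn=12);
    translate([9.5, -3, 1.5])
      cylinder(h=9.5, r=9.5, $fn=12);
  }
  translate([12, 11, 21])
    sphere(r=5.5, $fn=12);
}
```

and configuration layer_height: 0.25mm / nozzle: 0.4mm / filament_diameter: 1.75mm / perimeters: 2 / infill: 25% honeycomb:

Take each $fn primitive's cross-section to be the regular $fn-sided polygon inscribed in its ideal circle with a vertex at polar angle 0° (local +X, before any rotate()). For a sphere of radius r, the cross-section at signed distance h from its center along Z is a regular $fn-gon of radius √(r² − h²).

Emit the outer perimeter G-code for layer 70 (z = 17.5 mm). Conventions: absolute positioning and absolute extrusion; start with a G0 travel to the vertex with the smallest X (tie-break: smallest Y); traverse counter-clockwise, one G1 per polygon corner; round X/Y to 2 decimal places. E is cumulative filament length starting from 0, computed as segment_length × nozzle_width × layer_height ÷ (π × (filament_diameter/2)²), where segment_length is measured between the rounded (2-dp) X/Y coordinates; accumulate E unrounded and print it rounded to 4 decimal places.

G0 X7.76 Y11.00 Z17.50
G1 X8.33 Y8.88 E0.0913
G1 X9.88 Y7.33 E0.1824
G1 X12.00 Y6.76 E0.2737
G1 X14.12 Y7.33 E0.3649
G1 X15.67 Y8.88 E0.4561
G1 X16.24 Y11.00 E0.5473
G1 X15.67 Y13.12 E0.6386
G1 X14.12 Y14.67 E0.7298
G1 X12.00 Y15.24 E0.8210
G1 X9.88 Y14.67 E0.9123
G1 X8.33 Y13.12 E1.0034
G1 X7.76 Y11.00 E1.0947

At z = 17.5 mm: the cone is absent (z outside [0, 17]); the cylinder at (9.5, -3) is absent (z outside [1.5, 11]); Taking the union: nothing is present at this height; the r=5.5 sphere at (12, 11) slices to a regular 12-gon of circumradius 4.243 (√(r²−h²) with h=3.5 from center); Taking the union: only the r=5.5 sphere at (12, 11) is present, so the union is just that shape — 1 connected region. The outline is a single polygon with 12 vertices. Extrusion per mm of travel: 0.4 × 0.25 / (π × 0.875²) = 0.041575. Accumulating E over each segment gives final E = 1.0947.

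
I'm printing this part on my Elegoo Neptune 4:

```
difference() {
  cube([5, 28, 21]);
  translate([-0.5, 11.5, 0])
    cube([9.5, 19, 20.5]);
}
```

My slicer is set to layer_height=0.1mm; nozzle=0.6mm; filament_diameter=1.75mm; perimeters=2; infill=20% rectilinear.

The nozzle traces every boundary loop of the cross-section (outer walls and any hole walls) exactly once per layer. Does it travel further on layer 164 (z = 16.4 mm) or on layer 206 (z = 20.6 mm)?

Layer 164 (z = 16.4): the cube (footprint 5×28) is included at this height (perimeter 66.00 mm); the cube at (-0.5, 11.5) is present — its section is the full 9.5×19 rectangle (perimeter 57.00 mm); After the difference (first − rest): starting from the 5×28 cube, the 9.5×19 cube at (-0.5, 11.5) partially overlaps it — only the 82.50 mm² overlap (of its 180.50 mm²) is removed, clipping the outline — boundary = 33.00 mm. So its perimeter = 33.00 mm. Layer 206 (z = 20.6): the cube (footprint 5×28) is included at this height (perimeter 66.00 mm); the cube at (-0.5, 11.5) does not reach this height (z outside [0, 20.5]); After the difference (first − rest): none of the subtracted shapes is present at this height, so the 5×28 cube is unchanged — boundary = 66.00 mm. So its perimeter = 66.00 mm. Layer 206 is larger (66.00 vs 33.00 mm).

layer 206 (z = 20.6 mm)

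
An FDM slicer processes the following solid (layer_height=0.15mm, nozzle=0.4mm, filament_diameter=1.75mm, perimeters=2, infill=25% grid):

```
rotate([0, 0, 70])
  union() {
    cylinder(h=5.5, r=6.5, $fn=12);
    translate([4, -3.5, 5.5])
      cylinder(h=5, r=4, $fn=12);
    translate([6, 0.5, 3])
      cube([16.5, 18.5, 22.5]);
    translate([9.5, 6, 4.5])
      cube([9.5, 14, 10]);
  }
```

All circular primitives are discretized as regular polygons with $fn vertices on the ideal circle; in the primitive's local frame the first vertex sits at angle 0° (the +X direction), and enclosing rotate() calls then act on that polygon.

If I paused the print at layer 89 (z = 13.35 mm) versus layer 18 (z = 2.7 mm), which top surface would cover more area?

layer 89 (z = 13.35 mm)

Layer 89 (z = 13.35): the cylinder is not intersected at this z (z outside [0, 5.5]); the cylinder at (4, -3.5) is not intersected at this z (z outside [5.5, 10.5]); the 16.5×18.5 cube at (6, 0.5) contributes its full rectangle (area 305.25 mm²); the cube at (9.5, 6) is present — its section is the full 9.5×14 rectangle (area 133.00 mm²); Combining (union): the regions partially overlap — summed areas 438.25 mm² minus the doubly-counted overlap 123.50 mm² gives 314.75 mm² — area = 314.75 mm²; (whole slice rotated 70° about Z — lengths, areas and connectivity unchanged). So its area = 314.75 mm². Layer 18 (z = 2.7): the r=6.5 cylinder contributes a regular 12-gon of circumradius 6.5 (area = (12/2)·6.500²·sin(360°/12) = 126.75 mm²); the cylinder at (4, -3.5) is not intersected at this z (z outside [5.5, 10.5]); the cube at (6, 0.5) does not reach this height (z outside [3, 25.5]); the cube at (9.5, 6) is not intersected at this z (z outside [4.5, 14.5]); Merging all regions: only the r=6.5 cylinder is present, so the union is just that shape — area = 126.75 mm²; (whole slice rotated 70° about Z — lengths, areas and connectivity unchanged). So its area = 126.75 mm². Layer 89 is larger (314.75 vs 126.75 mm²).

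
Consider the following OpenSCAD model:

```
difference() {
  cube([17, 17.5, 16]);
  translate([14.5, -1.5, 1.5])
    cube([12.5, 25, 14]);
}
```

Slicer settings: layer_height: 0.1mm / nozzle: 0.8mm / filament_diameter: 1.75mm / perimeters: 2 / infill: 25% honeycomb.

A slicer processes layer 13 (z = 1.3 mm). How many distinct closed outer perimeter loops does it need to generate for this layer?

1

At z = 1.3 mm: the 17×17.5 cube contributes its full rectangle; the cube at (14.5, -1.5) is absent (z outside [1.5, 15.5]); After the difference (first − rest): none of the subtracted shapes is present at this height, so the 17×17.5 cube is unchanged — 1 connected region. The result has 1 disconnected region.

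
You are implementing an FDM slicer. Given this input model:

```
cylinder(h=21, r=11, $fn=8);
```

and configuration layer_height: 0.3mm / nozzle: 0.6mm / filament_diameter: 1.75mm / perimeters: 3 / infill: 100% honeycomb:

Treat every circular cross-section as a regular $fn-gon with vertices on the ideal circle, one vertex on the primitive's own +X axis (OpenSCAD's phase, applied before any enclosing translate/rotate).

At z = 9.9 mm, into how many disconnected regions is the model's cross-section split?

At z = 9.9 mm: the cylinder: section is a regular 8-gon, circumradius r=11. The result has 1 disconnected region.

1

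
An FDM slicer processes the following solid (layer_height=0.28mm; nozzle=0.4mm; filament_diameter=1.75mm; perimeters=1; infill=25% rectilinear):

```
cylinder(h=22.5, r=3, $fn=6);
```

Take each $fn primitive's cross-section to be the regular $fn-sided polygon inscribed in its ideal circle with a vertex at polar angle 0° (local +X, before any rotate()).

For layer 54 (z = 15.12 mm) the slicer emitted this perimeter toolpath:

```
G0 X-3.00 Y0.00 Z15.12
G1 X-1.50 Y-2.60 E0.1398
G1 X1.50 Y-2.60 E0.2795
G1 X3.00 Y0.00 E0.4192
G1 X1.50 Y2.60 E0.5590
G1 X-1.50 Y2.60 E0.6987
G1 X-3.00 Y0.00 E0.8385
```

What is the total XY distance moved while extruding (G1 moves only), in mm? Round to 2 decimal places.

18.01 mm

Sum the Euclidean lengths of each G1 segment: total = 18.01 mm.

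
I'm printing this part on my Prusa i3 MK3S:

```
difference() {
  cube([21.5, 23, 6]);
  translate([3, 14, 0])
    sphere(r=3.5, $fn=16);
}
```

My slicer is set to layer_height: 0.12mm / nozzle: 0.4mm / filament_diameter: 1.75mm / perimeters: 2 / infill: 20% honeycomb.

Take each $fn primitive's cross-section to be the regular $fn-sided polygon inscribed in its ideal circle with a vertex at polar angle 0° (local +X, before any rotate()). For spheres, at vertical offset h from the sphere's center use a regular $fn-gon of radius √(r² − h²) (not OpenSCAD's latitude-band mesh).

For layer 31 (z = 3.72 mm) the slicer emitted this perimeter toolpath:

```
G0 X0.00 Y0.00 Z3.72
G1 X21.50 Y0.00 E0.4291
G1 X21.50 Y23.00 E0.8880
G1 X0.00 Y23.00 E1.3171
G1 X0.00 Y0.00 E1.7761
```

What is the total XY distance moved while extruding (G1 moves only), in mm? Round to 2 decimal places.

Sum the Euclidean lengths of each G1 segment: total = 89.00 mm.

89.00 mm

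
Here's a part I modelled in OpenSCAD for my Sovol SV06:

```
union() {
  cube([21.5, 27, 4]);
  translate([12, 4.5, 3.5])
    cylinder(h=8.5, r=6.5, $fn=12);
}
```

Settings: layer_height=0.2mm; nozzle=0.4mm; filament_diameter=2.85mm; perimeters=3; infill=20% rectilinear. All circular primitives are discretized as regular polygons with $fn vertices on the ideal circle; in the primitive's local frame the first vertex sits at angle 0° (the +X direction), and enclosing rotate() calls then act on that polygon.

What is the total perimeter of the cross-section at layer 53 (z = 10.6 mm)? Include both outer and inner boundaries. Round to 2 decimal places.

At z = 10.6 mm: the cube is not intersected at this z (z outside [0, 4]); the r=6.5 cylinder at (12, 4.5) gives a regular 12-gon of circumradius 6.5 (constant along its height) (perimeter = 2·12·6.500·sin(180°/12) = 40.38 mm); Combining (union): only the r=6.5 cylinder at (12, 4.5) is present, so the union is just that shape — boundary = 40.38 mm. Overall, the cross-section is a single solid region. Total boundary length (outer) = 40.38 mm.

40.38 mm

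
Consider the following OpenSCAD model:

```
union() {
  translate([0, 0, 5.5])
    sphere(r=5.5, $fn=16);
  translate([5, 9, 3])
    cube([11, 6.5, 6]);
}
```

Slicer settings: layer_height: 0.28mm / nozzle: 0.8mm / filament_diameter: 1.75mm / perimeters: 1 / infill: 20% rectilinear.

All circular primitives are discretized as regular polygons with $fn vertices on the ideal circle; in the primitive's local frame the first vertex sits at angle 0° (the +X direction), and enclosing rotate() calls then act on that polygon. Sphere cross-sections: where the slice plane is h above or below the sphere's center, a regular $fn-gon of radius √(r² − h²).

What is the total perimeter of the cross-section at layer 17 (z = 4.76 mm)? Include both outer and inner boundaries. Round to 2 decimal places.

At z = 4.76 mm: the sphere: section is a regular 16-gon, circumradius = √(r²−h²) = √(5.5²−0.74²) = 5.450 (perimeter = 2·16·5.450·sin(180°/16) = 34.02 mm); the 11×6.5 cube at (5, 9) contributes its full rectangle (perimeter 35.00 mm); Merging all regions: the 2 present regions are separate (no shared area or edge), so areas and boundary lengths simply add and each stays a separate island — boundary = 69.02 mm. Overall, the cross-section has 2 separate islands. Total boundary length (outer) = 69.02 mm.

69.02 mm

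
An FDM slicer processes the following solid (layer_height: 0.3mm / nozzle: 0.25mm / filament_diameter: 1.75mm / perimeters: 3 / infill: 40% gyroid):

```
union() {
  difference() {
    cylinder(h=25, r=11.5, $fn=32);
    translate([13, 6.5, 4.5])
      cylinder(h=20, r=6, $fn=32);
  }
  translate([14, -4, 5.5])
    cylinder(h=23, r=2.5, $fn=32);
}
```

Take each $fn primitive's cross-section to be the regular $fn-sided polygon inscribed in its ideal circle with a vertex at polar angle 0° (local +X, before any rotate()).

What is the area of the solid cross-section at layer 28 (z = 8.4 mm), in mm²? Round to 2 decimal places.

At z = 8.4 mm: the r=11.5 cylinder contributes a regular 32-gon of circumradius 11.5 (area = (32/2)·11.500²·sin(360°/32) = 412.81 mm²); the cylinder at (13, 6.5): section is a regular 32-gon, circumradius r=6 (area = (32/2)·6.000²·sin(360°/32) = 112.37 mm²); Subtracting the remaining from the first: starting from the r=11.5 cylinder (412.81 mm²), the r=6 cylinder at (13, 6.5) partially overlaps it — only the 17.83 mm² overlap (of its 112.37 mm²) is removed, clipping the outline — area = 394.98 mm²; the r=2.5 cylinder at (14, -4) contributes a regular 32-gon of circumradius 2.5 (area = (32/2)·2.500²·sin(360°/32) = 19.51 mm²); Merging all regions: the 2 present regions are separate (no shared area or edge), so areas and boundary lengths simply add and each stays a separate island — area = 414.49 mm². Overall, the cross-section has 2 separate islands. Net area = 414.49 mm².

414.49 mm²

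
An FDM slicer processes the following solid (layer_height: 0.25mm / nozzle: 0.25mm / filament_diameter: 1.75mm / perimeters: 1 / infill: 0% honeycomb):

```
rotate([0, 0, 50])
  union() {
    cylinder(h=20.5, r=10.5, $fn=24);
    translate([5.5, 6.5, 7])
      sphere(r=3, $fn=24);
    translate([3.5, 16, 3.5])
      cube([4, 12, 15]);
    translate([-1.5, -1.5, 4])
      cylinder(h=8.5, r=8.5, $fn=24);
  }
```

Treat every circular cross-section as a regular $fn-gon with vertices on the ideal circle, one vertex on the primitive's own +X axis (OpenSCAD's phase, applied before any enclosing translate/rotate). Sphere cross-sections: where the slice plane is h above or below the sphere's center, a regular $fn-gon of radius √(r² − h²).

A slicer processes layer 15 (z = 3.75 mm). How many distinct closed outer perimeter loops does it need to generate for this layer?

2

At z = 3.75 mm: the cylinder: section is a regular 24-gon, circumradius r=10.5; the sphere at (5.5, 6.5) is absent (|z−center|=3.250 > r=3); the 4×12 cube at (3.5, 16) contributes its full rectangle; the cylinder at (-1.5, -1.5) does not reach this height (z outside [4, 12.5]); Combining (union): the 2 present regions are separate (no shared area or edge), so areas and boundary lengths simply add and each stays a separate island — 2 connected regions; (whole slice rotated 50° about Z — lengths, areas and connectivity unchanged). The result has 2 disconnected regions.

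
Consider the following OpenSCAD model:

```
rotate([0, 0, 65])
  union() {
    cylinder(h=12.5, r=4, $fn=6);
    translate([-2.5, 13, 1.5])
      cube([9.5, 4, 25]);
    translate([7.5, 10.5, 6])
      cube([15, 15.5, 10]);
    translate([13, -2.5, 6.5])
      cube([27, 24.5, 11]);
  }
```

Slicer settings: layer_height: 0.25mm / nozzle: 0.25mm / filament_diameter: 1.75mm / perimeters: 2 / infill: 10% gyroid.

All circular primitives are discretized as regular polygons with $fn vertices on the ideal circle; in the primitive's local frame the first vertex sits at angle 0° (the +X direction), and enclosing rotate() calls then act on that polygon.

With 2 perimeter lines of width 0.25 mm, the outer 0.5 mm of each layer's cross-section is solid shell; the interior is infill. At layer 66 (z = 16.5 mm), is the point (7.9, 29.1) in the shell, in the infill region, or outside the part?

At z = 16.5 mm: the cylinder is not intersected at this z (z outside [0, 12.5]); the cube at (-2.5, 13) is present — its section is the full 9.5×4 rectangle; the cube at (7.5, 10.5) is absent (z outside [6, 16]); the cube at (13, -2.5) is present — its section is the full 27×24.5 rectangle; Combining (union): the 2 present regions are separate (no shared area or edge), so areas and boundary lengths simply add and each stays a separate island — 2 connected regions; (rotated 65° about Z; rotation is an isometry so areas/perimeters/island counts are preserved). Overall, the cross-section has 2 separate islands. Undo the 65° rotation: the query point maps to (29.712, 5.138) in the un-rotated model frame. The nearest boundary edge runs (40.00, -2.50)→(13.00, -2.50); distance from the point to it = 7.64 mm. (Shell/infill is judged within the island containing the point — the largest one.) The point is inside the cross-section and 7.64 mm from the nearest boundary — more than the 0.5 mm shell width (2 × 0.25), so it's in the infill interior.

infill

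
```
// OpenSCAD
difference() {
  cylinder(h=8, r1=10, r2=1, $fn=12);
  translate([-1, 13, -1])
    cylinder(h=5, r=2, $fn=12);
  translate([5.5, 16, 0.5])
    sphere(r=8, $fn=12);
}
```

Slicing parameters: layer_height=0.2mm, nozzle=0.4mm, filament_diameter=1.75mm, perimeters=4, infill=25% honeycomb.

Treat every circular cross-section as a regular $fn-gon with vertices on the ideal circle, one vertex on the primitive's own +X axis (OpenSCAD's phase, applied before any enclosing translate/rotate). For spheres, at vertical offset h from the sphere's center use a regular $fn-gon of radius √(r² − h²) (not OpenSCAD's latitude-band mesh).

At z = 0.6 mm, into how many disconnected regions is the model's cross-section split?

1

At z = 0.6 mm: the cone contributes a regular 12-gon of circumradius 9.325 (interpolated between r1=10 and r2=1 at t=0.075); the r=2 cylinder at (-1, 13) gives a regular 12-gon of circumradius 2 (constant along its height); the r=8 sphere at (5.5, 16) slices to a regular 12-gon of circumradius 7.999 (√(r²−h²) with h=0.1 from center); Subtracting the remaining from the first: starting from the cone, the r=2 cylinder at (-1, 13) misses the remaining region (no effect); the r=8 sphere at (5.5, 16) misses the remaining region (no effect) — 1 connected region. The result has 1 disconnected region.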